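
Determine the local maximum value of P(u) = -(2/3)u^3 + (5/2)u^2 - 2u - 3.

-7/3

P'(u) = -2u^2 + 5u - 2. Setting P'(u) = 0 gives u ∈ {1/2, 2}.
Since P''(u) = -4u + 5, we get P''(1/2) = 3 > 0 ⇒ local minimum; P''(2) = -3 < 0 ⇒ local maximum.
So the local maximum value is P(2) = -7/3.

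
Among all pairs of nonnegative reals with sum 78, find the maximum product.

1521

With x + y = 78, the product is P(x) = x(78 − x).
P'(x) = 78 − 2x = 0 gives x = 39; P'' = −2 < 0, so this is the maximum.
P = 39·39 = 1521.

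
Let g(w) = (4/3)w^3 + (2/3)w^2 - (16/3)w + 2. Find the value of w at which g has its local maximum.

g'(w) = 4w^2 + (4/3)w - 16/3 = 0 at w = -4/3, 1.
Second-derivative test with g''(w) = 8w + 4/3: g''(-4/3) = -28/3 < 0 ⇒ local maximum; g''(1) = 28/3 > 0 ⇒ local minimum.
The local maximum is g(-4/3) = 578/81.

-4/3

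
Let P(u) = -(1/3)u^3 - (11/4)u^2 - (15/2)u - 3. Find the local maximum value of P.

181/48

P'(u) = -u^2 - (11/2)u - 15/2. Setting P'(u) = 0 gives u ∈ {-3, -5/2}.
P''(u) = -2u - 11/2. P''(-3) = 1/2 > 0 ⇒ local minimum; P''(-5/2) = -1/2 < 0 ⇒ local maximum.
So the local maximum value is P(-5/2) = 181/48.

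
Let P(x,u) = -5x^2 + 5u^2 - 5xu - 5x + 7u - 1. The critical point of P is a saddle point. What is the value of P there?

∂P/∂x = -10x - 5u - 5 = 0 and ∂P/∂u = -5x + 10u + 7 = 0, so (x, u) = (-3/25, -19/25).
The Hessian has P_{xx} = -10, P_{uu} = 10, P_{xu} = -5, giving D = -125 < 0, so the point is a saddle point.
P(-3/25, -19/25) = -84/25.

-84/25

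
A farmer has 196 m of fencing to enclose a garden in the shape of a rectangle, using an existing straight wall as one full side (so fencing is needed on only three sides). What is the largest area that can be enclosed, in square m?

4802

Let the sides perpendicular to the wall have length x and the parallel side y, so 2x + y = 196 and the area is A = xy = x(196 − 2x).
A'(x) = 196 − 4x = 0 gives x = 49, and A''(x) = −4 < 0 confirms a maximum.
Then y = 196 − 2·49 = 98 and A = 4802.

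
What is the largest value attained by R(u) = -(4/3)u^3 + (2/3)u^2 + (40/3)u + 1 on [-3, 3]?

Differentiating, R'(u) = -4u^2 + (4/3)u + 40/3; which vanishes at u = -5/3 and u = 2.
Compare values at every candidate in [-3, 3]: R(-3) = 3, R(-5/3) = -1069/81, R(2) = 59/3, R(3) = 11.
So the maximum is R(2) = 59/3.

59/3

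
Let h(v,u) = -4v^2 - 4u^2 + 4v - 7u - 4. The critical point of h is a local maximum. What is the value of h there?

1/16

∂h/∂v = -8v + 4 = 0 and ∂h/∂u = -8u - 7 = 0, so (v, u) = (1/2, -7/8).
The Hessian has h_{vv} = -8, h_{uu} = -8, h_{vu} = 0, giving D = 64 > 0 with h_{vv} < 0, so the point is a local maximum.
h(1/2, -7/8) = 1/16.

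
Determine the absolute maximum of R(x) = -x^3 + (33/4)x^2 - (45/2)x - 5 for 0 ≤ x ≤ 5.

Differentiating, R'(x) = -3x^2 + (33/2)x - 45/2; which vanishes at x = 5/2 and x = 3.
Candidates: R(0) = -5; R(5/2) = -405/16; R(3) = -101/4; R(5) = -145/4.
Hence the absolute maximum is -5 at x = 0.

-5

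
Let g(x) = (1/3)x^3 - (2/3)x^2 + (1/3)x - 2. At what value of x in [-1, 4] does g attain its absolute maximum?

4

The derivative is x^2 - (4/3)x + 1/3, which vanishes at x = 1/3 and x = 1.
Evaluating at the critical points and endpoints: g(-1) = -10/3, g(1/3) = -158/81, g(1) = -2, g(4) = 10.
So the maximum is g(4) = 10.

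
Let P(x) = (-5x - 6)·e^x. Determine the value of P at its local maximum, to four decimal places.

P'(x) = (-5)·e^x + (-5x - 6)·1·e^x = (-5x - 11)·e^x. Since e^x > 0, the only critical point is x = -11/5.
P''(-11/5) has the same sign as -5 < 0, so this is a local maximum.
P(-11/5) = (5)·e^(-11/5) ≈ 0.5540.

0.5540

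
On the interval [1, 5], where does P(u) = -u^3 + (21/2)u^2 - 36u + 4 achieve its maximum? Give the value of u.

1

P'(u) = -3u^2 + 21u - 36, which vanishes at u = 3 and u = 4.
Evaluating at the critical points and endpoints: P(1) = -45/2; P(3) = -73/2; P(4) = -36; P(5) = -77/2.
So the maximum is P(1) = -45/2.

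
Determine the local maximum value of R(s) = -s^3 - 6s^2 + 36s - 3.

Critical points: R'(s) = -3s^2 - 12s + 36 vanishes at s = -6, 2.
Since R''(s) = -6s - 12, we get R''(-6) = 24 > 0 ⇒ local minimum; R''(2) = -24 < 0 ⇒ local maximum.
The local maximum is R(2) = 37.

37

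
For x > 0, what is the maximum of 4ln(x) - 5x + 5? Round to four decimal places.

f'(x) = 4/x − 5 = 0 gives x = 4/5.
f''(x) = -4/x², which is negative for x > 0, so this is a local maximum.
f(4/5) = 4·ln(4/5) - 4 + 5 ≈ 0.1074.

0.1074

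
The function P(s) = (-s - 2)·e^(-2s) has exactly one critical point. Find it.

-3/2

By the product rule, P'(s) = (2s + 3)·e^(-2s). Since e^(-2s) > 0, the only critical point is s = -3/2.
P''(-3/2) has the same sign as 2 > 0, so this is a local minimum.
P(-3/2) = (-1/2)·e^(3) ≈ -10.0428.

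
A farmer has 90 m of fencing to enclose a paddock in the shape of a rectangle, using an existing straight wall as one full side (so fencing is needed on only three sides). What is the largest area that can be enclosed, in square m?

2025/2

Let the sides perpendicular to the wall have length x and the parallel side y, so 2x + y = 90 and the area is A = xy = x(90 − 2x).
A'(x) = 90 − 4x = 0 gives x = 45/2, and A''(x) = −4 < 0 confirms a maximum.
Then y = 90 − 2·45/2 = 45 and A = 2025/2.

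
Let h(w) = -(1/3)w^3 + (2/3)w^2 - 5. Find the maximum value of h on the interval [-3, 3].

10

h'(w) = -w^2 + (4/3)w, which vanishes at w = 0 and w = 4/3.
Evaluating at the critical points and endpoints: h(-3) = 10; h(0) = -5; h(4/3) = -373/81; h(3) = -8.
Hence the absolute maximum is 10 at w = -3.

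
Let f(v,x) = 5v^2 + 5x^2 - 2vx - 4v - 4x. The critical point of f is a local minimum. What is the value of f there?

∂f/∂v = 10v - 2x - 4 = 0 and ∂f/∂x = -2v + 10x - 4 = 0, so (v, x) = (1/2, 1/2).
The Hessian has f_{vv} = 10, f_{xx} = 10, f_{vx} = -2, giving D = 96 > 0 with f_{vv} > 0, so the point is a local minimum.
f(1/2, 1/2) = -2.

-2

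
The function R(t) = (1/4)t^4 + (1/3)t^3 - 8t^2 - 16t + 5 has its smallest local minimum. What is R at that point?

-305/3

Critical points: R'(t) = t^3 + t^2 - 16t - 16 vanishes at t = -4, -1, 4.
Second-derivative test with R''(t) = 3t^2 + 2t - 16: R''(-4) = 24 > 0 ⇒ local minimum; R''(-1) = -15 < 0 ⇒ local maximum; R''(4) = 40 > 0 ⇒ local minimum.
So the smallest local minimum value is R(4) = -305/3.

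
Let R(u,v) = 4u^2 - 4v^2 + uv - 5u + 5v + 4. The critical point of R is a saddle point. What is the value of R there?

∂R/∂u = 8u + v - 5 = 0 and ∂R/∂v = u - 8v + 5 = 0, so (u, v) = (7/13, 9/13).
The Hessian has R_{uu} = 8, R_{vv} = -8, R_{uv} = 1, giving D = -65 < 0, so the point is a saddle point.
R(7/13, 9/13) = 57/13.

57/13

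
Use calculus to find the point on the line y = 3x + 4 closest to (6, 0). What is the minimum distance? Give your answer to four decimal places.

Minimize D(x)^2 = (x - 6)^2 + (3x + 4)^2.
d/dx[D^2] = 2(x - 6) + 2·3·(3x + 4) = 0 ⇒ x = -3/5.
Then y = 11/5 and the distance is √(242/5) ≈ 6.9570.

6.9570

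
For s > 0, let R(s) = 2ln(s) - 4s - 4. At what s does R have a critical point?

R'(s) = 2/s − 4 = 0 gives s = 1/2.
R''(s) = -2/s², which is negative for s > 0, so this is a local maximum.
R(1/2) = 2·ln(1/2) - 2 - 4 ≈ -7.3863.

1/2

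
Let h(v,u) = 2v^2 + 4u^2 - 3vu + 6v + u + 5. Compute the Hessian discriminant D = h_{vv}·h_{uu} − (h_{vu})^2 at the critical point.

∂h/∂v = 4v - 3u + 6 = 0 and ∂h/∂u = -3v + 8u + 1 = 0, so (v, u) = (-51/23, -22/23).
The Hessian has h_{vv} = 4, h_{uu} = 8, h_{vu} = -3, giving D = 23 > 0 with h_{vv} > 0, so the point is a local minimum.
D = (4)·(8) − (-3)^2 = 23.

23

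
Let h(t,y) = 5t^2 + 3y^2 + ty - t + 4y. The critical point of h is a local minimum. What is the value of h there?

-87/59

∂h/∂t = 10t + y - 1 = 0 and ∂h/∂y = t + 6y + 4 = 0, so (t, y) = (10/59, -41/59).
The Hessian has h_{tt} = 10, h_{yy} = 6, h_{ty} = 1, giving D = 59 > 0 with h_{tt} > 0, so the point is a local minimum.
h(10/59, -41/59) = -87/59.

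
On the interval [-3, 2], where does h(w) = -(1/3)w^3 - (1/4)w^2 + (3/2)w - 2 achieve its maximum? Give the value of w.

-3

h'(w) = -w^2 - (1/2)w + 3/2, which vanishes at w = -3/2 and w = 1.
Candidates: h(-3) = 1/4, h(-3/2) = -59/16, h(1) = -13/12, h(2) = -8/3.
Hence the absolute maximum is 1/4 at w = -3.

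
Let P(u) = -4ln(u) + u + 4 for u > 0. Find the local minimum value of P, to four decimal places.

P'(u) = -4/u + 1 = 0 gives u = 4.
P''(u) = 4/u², which is positive for u > 0, so this is a local minimum.
P(4) = -4·ln(4) + 4 + 4 ≈ 2.4548.

2.4548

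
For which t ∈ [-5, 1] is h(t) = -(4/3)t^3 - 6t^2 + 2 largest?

h'(t) = -4t^2 - 12t, which vanishes at t = -3 and t = 0.
Candidates: h(-5) = 56/3, h(-3) = -16, h(0) = 2, h(1) = -16/3.
The maximum over the interval is 56/3, attained at t = -5.

-5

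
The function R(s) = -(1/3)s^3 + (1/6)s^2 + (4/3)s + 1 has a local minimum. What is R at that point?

1/6

R'(s) = -s^2 + (1/3)s + 4/3. Setting R'(s) = 0 gives s ∈ {-1, 4/3}.
Second-derivative test with R''(s) = -2s + 1/3: R''(-1) = 7/3 > 0 ⇒ local minimum; R''(4/3) = -7/3 < 0 ⇒ local maximum.
So the local minimum value is R(-1) = 1/6.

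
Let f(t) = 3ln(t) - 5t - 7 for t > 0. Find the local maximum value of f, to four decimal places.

f'(t) = 3/t − 5 = 0 gives t = 3/5.
f''(t) = -3/t², which is negative for t > 0, so this is a local maximum.
f(3/5) = 3·ln(3/5) - 3 - 7 ≈ -11.5325.

-11.5325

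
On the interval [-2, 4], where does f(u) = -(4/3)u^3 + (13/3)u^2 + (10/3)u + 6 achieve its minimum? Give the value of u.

4

f'(u) = -4u^2 + (26/3)u + 10/3, which vanishes at u = -1/3 and u = 5/2.
Compare values at every candidate in [-2, 4]: f(-2) = 82/3; f(-1/3) = 439/81; f(5/2) = 247/12; f(4) = 10/3.
The minimum over the interval is 10/3, attained at u = 4.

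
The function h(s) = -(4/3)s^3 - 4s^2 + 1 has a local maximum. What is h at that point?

h'(s) = -4s^2 - 8s = 0 at s = -2, 0.
Second-derivative test with h''(s) = -8s - 8: h''(-2) = 8 > 0 ⇒ local minimum; h''(0) = -8 < 0 ⇒ local maximum.
Thus h has its local maximum at s = 0, with value 1.

1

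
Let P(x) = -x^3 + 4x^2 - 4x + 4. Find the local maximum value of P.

4

P'(x) = -3x^2 + 8x - 4 = 0 at x = 2/3, 2.
P''(x) = -6x + 8. P''(2/3) = 4 > 0 ⇒ local minimum; P''(2) = -4 < 0 ⇒ local maximum.
So the local maximum value is P(2) = 4.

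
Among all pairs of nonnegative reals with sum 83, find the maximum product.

6889/4

With x + y = 83, the product is P(x) = x(83 − x).
P'(x) = 83 − 2x = 0 gives x = 83/2; P'' = −2 < 0, so this is the maximum.
P = 83/2·83/2 = 6889/4.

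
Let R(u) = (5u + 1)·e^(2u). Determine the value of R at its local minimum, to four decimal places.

Differentiating with the product rule gives R'(u) = (10u + 7)·e^(2u). Since e^(2u) > 0, the only critical point is u = -7/10.
R''(-7/10) has the same sign as 10 > 0, so this is a local minimum.
R(-7/10) = (-5/2)·e^(-7/5) ≈ -0.6165.

-0.6165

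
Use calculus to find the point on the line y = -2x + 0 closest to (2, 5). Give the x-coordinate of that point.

Minimize D(x)^2 = (x - 2)^2 + (-2x - 5)^2.
d/dx[D^2] = 2(x - 2) + 2·(-2)·(-2x - 5) = 0 ⇒ x = -8/5.
Then y = 16/5 and the distance is √(81/5) ≈ 4.0249.

-8/5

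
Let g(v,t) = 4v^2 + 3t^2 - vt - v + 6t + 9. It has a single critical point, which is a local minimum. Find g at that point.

6

∂g/∂v = 8v - t - 1 = 0 and ∂g/∂t = -v + 6t + 6 = 0, so (v, t) = (0, -1).
The Hessian has g_{vv} = 8, g_{tt} = 6, g_{vt} = -1, giving D = 47 > 0 with g_{vv} > 0, so the point is a local minimum.
g(0, -1) = 6.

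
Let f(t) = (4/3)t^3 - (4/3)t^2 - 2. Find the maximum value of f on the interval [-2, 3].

Differentiating, f'(t) = 4t^2 - (8/3)t; which vanishes at t = 0 and t = 2/3.
Evaluating at the critical points and endpoints: f(-2) = -18; f(0) = -2; f(2/3) = -178/81; f(3) = 22.
The maximum over the interval is 22, attained at t = 3.

22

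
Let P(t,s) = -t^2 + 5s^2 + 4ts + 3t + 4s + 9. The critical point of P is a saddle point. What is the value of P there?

∂P/∂t = -2t + 4s + 3 = 0 and ∂P/∂s = 4t + 10s + 4 = 0, so (t, s) = (7/18, -5/9).
The Hessian has P_{tt} = -2, P_{ss} = 10, P_{ts} = 4, giving D = -36 < 0, so the point is a saddle point.
P(7/18, -5/9) = 305/36.

305/36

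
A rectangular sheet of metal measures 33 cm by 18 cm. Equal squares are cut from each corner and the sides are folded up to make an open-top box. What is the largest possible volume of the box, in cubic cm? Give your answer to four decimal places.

With cut size x, the volume is V(x) = x(33 − 2x)(18 − 2x) for 0 < x < 9.
V'(x) = 12x^2 − 204x + 594. Setting V'(x) = 0 gives x ≈ 3.7303 (the root in (0, 9)).
V''(x) = 24x − 204 is negative there, so this is the maximum; V ≈ 1004.0847.

1004.0847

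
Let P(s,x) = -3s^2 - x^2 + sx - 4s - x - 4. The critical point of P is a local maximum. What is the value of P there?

-21/11

∂P/∂s = -6s + x - 4 = 0 and ∂P/∂x = s - 2x - 1 = 0, so (s, x) = (-9/11, -10/11).
The Hessian has P_{ss} = -6, P_{xx} = -2, P_{sx} = 1, giving D = 11 > 0 with P_{ss} < 0, so the point is a local maximum.
P(-9/11, -10/11) = -21/11.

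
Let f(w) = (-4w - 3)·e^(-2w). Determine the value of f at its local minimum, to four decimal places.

By the product rule, f'(w) = (8w + 2)·e^(-2w). Since e^(-2w) > 0, the only critical point is w = -1/4.
f''(-1/4) has the same sign as 8 > 0, so this is a local minimum.
f(-1/4) = (-2)·e^(1/2) ≈ -3.2974.

-3.2974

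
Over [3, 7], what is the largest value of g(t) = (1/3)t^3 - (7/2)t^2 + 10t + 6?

113/6

g'(t) = t^2 - 7t + 10, whose only zero in [3, 7] is t = 5.
Candidates: g(3) = 27/2, g(5) = 61/6, g(7) = 113/6.
The maximum over the interval is 113/6, attained at t = 7.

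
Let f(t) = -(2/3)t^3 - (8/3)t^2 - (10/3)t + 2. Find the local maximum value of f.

10/3

f'(t) = -2t^2 - (16/3)t - 10/3. Setting f'(t) = 0 gives t ∈ {-5/3, -1}.
Second-derivative test with f''(t) = -4t - 16/3: f''(-5/3) = 4/3 > 0 ⇒ local minimum; f''(-1) = -4/3 < 0 ⇒ local maximum.
So the local maximum value is f(-1) = 10/3.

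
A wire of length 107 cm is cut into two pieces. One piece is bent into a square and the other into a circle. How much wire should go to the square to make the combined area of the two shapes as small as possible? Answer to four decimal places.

59.9306

Let x be the length used for the square. Square side x/4; circle radius (107−x)/(2π).
A(x) = (x/4)² + π·((107−x)/(2π))² = x²/16 + (107−x)²/(4π) for 0 ≤ x ≤ 107. A'(x) = x/8 − (107−x)/(2π) = 0 gives x = 4·107/(π+4) ≈ 59.9306.
A'' = 1/8 + 1/(2π) > 0, so this gives the minimum combined area; x ≈ 59.9306 cm to the square.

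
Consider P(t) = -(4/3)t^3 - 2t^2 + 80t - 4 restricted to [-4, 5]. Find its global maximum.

The derivative is -4t^2 - 4t + 80, whose only zero in [-4, 5] is t = 4.
Candidates: P(-4) = -812/3,  P(4) = 596/3,  P(5) = 538/3.
Hence the absolute maximum is 596/3 at t = 4.

596/3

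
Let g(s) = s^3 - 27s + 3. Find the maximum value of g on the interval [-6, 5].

57

Differentiating, g'(s) = 3s^2 - 27; which vanishes at s = -3 and s = 3.
Compare values at every candidate in [-6, 5]: g(-6) = -51, g(-3) = 57, g(3) = -51, g(5) = -7.
Hence the absolute maximum is 57 at s = -3.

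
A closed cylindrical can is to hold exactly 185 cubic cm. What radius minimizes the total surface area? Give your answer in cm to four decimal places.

With radius r and height h, πr²h = 185 so h = 185/(πr²), and S(r) = 2πr² + 2πrh = 2πr² + 2·185/r.
S'(r) = 4πr − 2·185/r² = 0 ⇒ r³ = 185/(2π), so r ≈ 3.0879 and h = 2r ≈ 6.1758.
S''(r) = 4π + 4·185/r³ > 0, so this is the minimum; S ≈ 179.7335.

3.0879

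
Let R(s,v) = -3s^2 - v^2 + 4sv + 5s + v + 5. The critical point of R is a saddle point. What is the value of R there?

-7

∂R/∂s = -6s + 4v + 5 = 0 and ∂R/∂v = 4s - 2v + 1 = 0, so (s, v) = (-7/2, -13/2).
The Hessian has R_{ss} = -6, R_{vv} = -2, R_{sv} = 4, giving D = -4 < 0, so the point is a saddle point.
R(-7/2, -13/2) = -7.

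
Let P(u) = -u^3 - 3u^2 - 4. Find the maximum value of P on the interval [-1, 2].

-4

The derivative is -3u^2 - 6u, whose only zero in [-1, 2] is u = 0.
Evaluating at the critical points and endpoints: P(-1) = -6; P(0) = -4; P(2) = -24.
The maximum over the interval is -4, attained at u = 0.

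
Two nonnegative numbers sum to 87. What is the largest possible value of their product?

With x + y = 87, the product is P(x) = x(87 − x).
P'(x) = 87 − 2x = 0 gives x = 87/2; P'' = −2 < 0, so this is the maximum.
P = 87/2·87/2 = 7569/4.

7569/4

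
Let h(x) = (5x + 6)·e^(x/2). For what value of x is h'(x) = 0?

Differentiating with the product rule gives h'(x) = ((5/2)x + 8)·e^(x/2). Since e^(x/2) > 0, the only critical point is x = -16/5.
h''(-16/5) has the same sign as 5/2 > 0, so this is a local minimum.
h(-16/5) = (-10)·e^(-8/5) ≈ -2.0190.

-16/5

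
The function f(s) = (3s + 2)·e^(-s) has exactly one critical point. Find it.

1/3

By the product rule, f'(s) = (-3s + 1)·e^(-s). Since e^(-s) > 0, the only critical point is s = 1/3.
f''(1/3) has the same sign as -3 < 0, so this is a local maximum.
f(1/3) = (3)·e^(-1/3) ≈ 2.1496.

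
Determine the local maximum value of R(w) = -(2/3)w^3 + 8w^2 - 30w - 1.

-103/3

Critical points: R'(w) = -2w^2 + 16w - 30 vanishes at w = 3, 5.
R''(w) = -4w + 16. R''(3) = 4 > 0 ⇒ local minimum; R''(5) = -4 < 0 ⇒ local maximum.
So the local maximum value is R(5) = -103/3.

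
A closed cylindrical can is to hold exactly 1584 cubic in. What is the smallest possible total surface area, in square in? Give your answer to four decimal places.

752.2312

With radius r and height h, πr²h = 1584 so h = 1584/(πr²), and S(r) = 2πr² + 2πrh = 2πr² + 2·1584/r.
S'(r) = 4πr − 2·1584/r² = 0 ⇒ r³ = 1584/(2π), so r ≈ 6.3172 and h = 2r ≈ 12.6344.
S''(r) = 4π + 4·1584/r³ > 0, so this is the minimum; S ≈ 752.2312.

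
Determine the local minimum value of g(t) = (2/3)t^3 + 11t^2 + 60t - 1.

g'(t) = 2t^2 + 22t + 60. Setting g'(t) = 0 gives t ∈ {-6, -5}.
g''(t) = 4t + 22. g''(-6) = -2 < 0 ⇒ local maximum; g''(-5) = 2 > 0 ⇒ local minimum.
So the local minimum value is g(-5) = -328/3.

-328/3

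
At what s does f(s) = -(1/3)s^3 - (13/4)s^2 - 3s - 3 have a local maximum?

-1/2

f'(s) = -s^2 - (13/2)s - 3 = 0 at s = -6, -1/2.
f''(s) = -2s - 13/2. f''(-6) = 11/2 > 0 ⇒ local minimum; f''(-1/2) = -11/2 < 0 ⇒ local maximum.
So the local maximum value is f(-1/2) = -109/48.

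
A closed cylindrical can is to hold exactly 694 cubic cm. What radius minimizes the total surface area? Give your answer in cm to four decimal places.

4.7980

With radius r and height h, πr²h = 694 so h = 694/(πr²), and S(r) = 2πr² + 2πrh = 2πr² + 2·694/r.
S'(r) = 4πr − 2·694/r² = 0 ⇒ r³ = 694/(2π), so r ≈ 4.7980 and h = 2r ≈ 9.5960.
S''(r) = 4π + 4·694/r³ > 0, so this is the minimum; S ≈ 433.9312.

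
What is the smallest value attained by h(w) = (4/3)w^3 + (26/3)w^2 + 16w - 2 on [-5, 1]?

-32

The derivative is 4w^2 + (52/3)w + 16, which vanishes at w = -3 and w = -4/3.
Evaluating at the critical points and endpoints: h(-5) = -32, h(-3) = -8, h(-4/3) = -898/81, h(1) = 24.
The minimum over the interval is -32, attained at w = -5.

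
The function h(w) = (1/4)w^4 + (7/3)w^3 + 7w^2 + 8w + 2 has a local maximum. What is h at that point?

h'(w) = w^3 + 7w^2 + 14w + 8 = 0 at w = -4, -2, -1.
h''(w) = 3w^2 + 14w + 14. h''(-4) = 6 > 0 ⇒ local minimum; h''(-2) = -2 < 0 ⇒ local maximum; h''(-1) = 3 > 0 ⇒ local minimum.
Thus h has its local maximum at w = -2, with value -2/3.

-2/3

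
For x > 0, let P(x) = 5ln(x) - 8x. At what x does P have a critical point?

5/8

P'(x) = 5/x − 8 = 0 gives x = 5/8.
P''(x) = -5/x², which is negative for x > 0, so this is a local maximum.
P(5/8) = 5·ln(5/8) - 5 ≈ -7.3500.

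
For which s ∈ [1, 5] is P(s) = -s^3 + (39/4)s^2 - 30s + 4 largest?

1

The derivative is -3s^2 + (39/2)s - 30, which vanishes at s = 5/2 and s = 4.
Candidates: P(1) = -69/4, P(5/2) = -411/16, P(4) = -24, P(5) = -109/4.
So the maximum is P(1) = -69/4.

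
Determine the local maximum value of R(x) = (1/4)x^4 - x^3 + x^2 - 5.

R'(x) = x^3 - 3x^2 + 2x = 0 at x = 0, 1, 2.
Since R''(x) = 3x^2 - 6x + 2, we get R''(0) = 2 > 0 ⇒ local minimum; R''(1) = -1 < 0 ⇒ local maximum; R''(2) = 2 > 0 ⇒ local minimum.
The local maximum is R(1) = -19/4.

-19/4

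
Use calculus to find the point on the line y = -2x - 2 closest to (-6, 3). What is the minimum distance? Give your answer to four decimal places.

3.1305

Minimize D(x)^2 = (x + 6)^2 + (-2x - 5)^2.
d/dx[D^2] = 2(x + 6) + 2·(-2)·(-2x - 5) = 0 ⇒ x = -16/5.
Then y = 22/5 and the distance is √(49/5) ≈ 3.1305.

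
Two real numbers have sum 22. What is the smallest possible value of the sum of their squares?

242

With a + b = 22, a^2 + b^2 = a^2 + (22 − a)^2.
The derivative 2a − 2(22 − a) = 4a − 44 vanishes at a = 11; second derivative 4 > 0, a minimum.
The minimum is 2·(11)^2 = 242.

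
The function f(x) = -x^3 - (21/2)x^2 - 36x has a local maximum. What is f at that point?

f'(x) = -3x^2 - 21x - 36. Setting f'(x) = 0 gives x ∈ {-4, -3}.
Second-derivative test with f''(x) = -6x - 21: f''(-4) = 3 > 0 ⇒ local minimum; f''(-3) = -3 < 0 ⇒ local maximum.
So the local maximum value is f(-3) = 81/2.

81/2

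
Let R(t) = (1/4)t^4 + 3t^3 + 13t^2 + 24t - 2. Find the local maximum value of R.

Critical points: R'(t) = t^3 + 9t^2 + 26t + 24 vanishes at t = -4, -3, -2.
R''(t) = 3t^2 + 18t + 26. R''(-4) = 2 > 0 ⇒ local minimum; R''(-3) = -1 < 0 ⇒ local maximum; R''(-2) = 2 > 0 ⇒ local minimum.
So the local maximum value is R(-3) = -71/4.

-71/4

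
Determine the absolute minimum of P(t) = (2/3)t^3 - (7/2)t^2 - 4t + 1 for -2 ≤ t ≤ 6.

-85/3

Differentiating, P'(t) = 2t^2 - 7t - 4; which vanishes at t = -1/2 and t = 4.
Candidates: P(-2) = -31/3; P(-1/2) = 49/24; P(4) = -85/3; P(6) = -5.
Hence the absolute minimum is -85/3 at t = 4.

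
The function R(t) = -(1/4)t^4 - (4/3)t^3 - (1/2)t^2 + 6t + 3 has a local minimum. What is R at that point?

Critical points: R'(t) = -t^3 - 4t^2 - t + 6 vanishes at t = -3, -2, 1.
R''(t) = -3t^2 - 8t - 1. R''(-3) = -4 < 0 ⇒ local maximum; R''(-2) = 3 > 0 ⇒ local minimum; R''(1) = -12 < 0 ⇒ local maximum.
Thus R has its local minimum at t = -2, with value -13/3.

-13/3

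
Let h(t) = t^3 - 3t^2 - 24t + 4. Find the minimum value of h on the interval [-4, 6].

-76

The derivative is 3t^2 - 6t - 24, which vanishes at t = -2 and t = 4.
Evaluating at the critical points and endpoints: h(-4) = -12,  h(-2) = 32,  h(4) = -76,  h(6) = -32.
The minimum over the interval is -76, attained at t = 4.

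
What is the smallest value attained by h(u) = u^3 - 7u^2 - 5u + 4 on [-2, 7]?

-71

The derivative is 3u^2 - 14u - 5, which vanishes at u = -1/3 and u = 5.
Candidates: h(-2) = -22,  h(-1/3) = 131/27,  h(5) = -71,  h(7) = -31.
The minimum over the interval is -71, attained at u = 5.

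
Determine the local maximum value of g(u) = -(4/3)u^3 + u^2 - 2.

-23/12

g'(u) = -4u^2 + 2u = 0 at u = 0, 1/2.
Second-derivative test with g''(u) = -8u + 2: g''(0) = 2 > 0 ⇒ local minimum; g''(1/2) = -2 < 0 ⇒ local maximum.
Thus g has its local maximum at u = 1/2, with value -23/12.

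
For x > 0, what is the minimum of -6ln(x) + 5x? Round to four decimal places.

4.9061

P'(x) = -6/x + 5 = 0 gives x = 6/5.
P''(x) = 6/x², which is positive for x > 0, so this is a local minimum.
P(6/5) = -6·ln(6/5) + 6 ≈ 4.9061.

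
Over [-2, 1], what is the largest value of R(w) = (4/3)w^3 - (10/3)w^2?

Differentiating, R'(w) = 4w^2 - (20/3)w; whose only zero in [-2, 1] is w = 0.
Compare values at every candidate in [-2, 1]: R(-2) = -24,  R(0) = 0,  R(1) = -2.
Hence the absolute maximum is 0 at w = 0.

0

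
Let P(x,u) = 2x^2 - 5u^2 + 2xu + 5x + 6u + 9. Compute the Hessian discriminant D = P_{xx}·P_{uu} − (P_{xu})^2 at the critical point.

-44

∂P/∂x = 4x + 2u + 5 = 0 and ∂P/∂u = 2x - 10u + 6 = 0, so (x, u) = (-31/22, 7/22).
The Hessian has P_{xx} = 4, P_{uu} = -10, P_{xu} = 2, giving D = -44 < 0, so the point is a saddle point.
D = (4)·(-10) − (2)^2 = -44.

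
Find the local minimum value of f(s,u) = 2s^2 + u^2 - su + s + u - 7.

-53/7

∂f/∂s = 4s - u + 1 = 0 and ∂f/∂u = -s + 2u + 1 = 0, so (s, u) = (-3/7, -5/7).
The Hessian has f_{ss} = 4, f_{uu} = 2, f_{su} = -1, giving D = 7 > 0 with f_{ss} > 0, so the point is a local minimum.
f(-3/7, -5/7) = -53/7.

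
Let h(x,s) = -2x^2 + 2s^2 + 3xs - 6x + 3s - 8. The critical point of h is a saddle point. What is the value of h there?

-92/25

∂h/∂x = -4x + 3s - 6 = 0 and ∂h/∂s = 3x + 4s + 3 = 0, so (x, s) = (-33/25, 6/25).
The Hessian has h_{xx} = -4, h_{ss} = 4, h_{xs} = 3, giving D = -25 < 0, so the point is a saddle point.
h(-33/25, 6/25) = -92/25.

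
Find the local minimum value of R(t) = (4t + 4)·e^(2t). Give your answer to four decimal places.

-0.0996

R'(t) = 4·e^(2t) + (4t + 4)·2·e^(2t) = (8t + 12)·e^(2t). Since e^(2t) > 0, the only critical point is t = -3/2.
R''(-3/2) has the same sign as 8 > 0, so this is a local minimum.
R(-3/2) = (-2)·e^(-3) ≈ -0.0996.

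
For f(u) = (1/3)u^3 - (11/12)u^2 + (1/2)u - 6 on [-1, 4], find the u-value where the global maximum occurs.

Differentiating, f'(u) = u^2 - (11/6)u + 1/2; which vanishes at u = 1/3 and u = 3/2.
Compare values at every candidate in [-1, 4]: f(-1) = -31/4,  f(1/3) = -1919/324,  f(3/2) = -99/16,  f(4) = 8/3.
The maximum over the interval is 8/3, attained at u = 4.

4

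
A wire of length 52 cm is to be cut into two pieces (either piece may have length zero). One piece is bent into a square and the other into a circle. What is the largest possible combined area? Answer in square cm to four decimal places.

215.1775

Let x be the length used for the square. Square side x/4; circle radius (52−x)/(2π).
A(x) = (x/4)² + π·((52−x)/(2π))² = x²/16 + (52−x)²/(4π) for 0 ≤ x ≤ 52. A'(x) = x/8 − (52−x)/(2π) = 0 gives x = 4·52/(π+4) ≈ 29.1252.
A'' > 0, so the interior critical point is a minimum; the maximum is at an endpoint. A(0) = 215.1775 and A(52) = 169.0000, so the largest area is 215.1775.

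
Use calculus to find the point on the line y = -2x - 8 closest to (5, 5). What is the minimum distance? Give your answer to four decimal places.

10.2859

Minimize D(x)^2 = (x - 5)^2 + (-2x - 13)^2.
d/dx[D^2] = 2(x - 5) + 2·(-2)·(-2x - 13) = 0 ⇒ x = -21/5.
Then y = 2/5 and the distance is √(529/5) ≈ 10.2859.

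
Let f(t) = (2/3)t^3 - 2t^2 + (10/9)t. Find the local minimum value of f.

Critical points: f'(t) = 2t^2 - 4t + 10/9 vanishes at t = 1/3, 5/3.
f''(t) = 4t - 4. f''(1/3) = -8/3 < 0 ⇒ local maximum; f''(5/3) = 8/3 > 0 ⇒ local minimum.
The local minimum is f(5/3) = -50/81.

-50/81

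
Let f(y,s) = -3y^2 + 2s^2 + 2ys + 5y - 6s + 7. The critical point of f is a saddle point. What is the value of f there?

99/14

∂f/∂y = -6y + 2s + 5 = 0 and ∂f/∂s = 2y + 4s - 6 = 0, so (y, s) = (8/7, 13/14).
The Hessian has f_{yy} = -6, f_{ss} = 4, f_{ys} = 2, giving D = -28 < 0, so the point is a saddle point.
f(8/7, 13/14) = 99/14.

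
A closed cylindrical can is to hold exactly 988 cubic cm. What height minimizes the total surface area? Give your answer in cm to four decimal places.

With radius r and height h, πr²h = 988 so h = 988/(πr²), and S(r) = 2πr² + 2πrh = 2πr² + 2·988/r.
S'(r) = 4πr − 2·988/r² = 0 ⇒ r³ = 988/(2π), so r ≈ 5.3975 and h = 2r ≈ 10.7950.
S''(r) = 4π + 4·988/r³ > 0, so this is the minimum; S ≈ 549.1435.

10.7950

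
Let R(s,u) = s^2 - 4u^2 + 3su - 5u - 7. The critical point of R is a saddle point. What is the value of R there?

-6

∂R/∂s = 2s + 3u = 0 and ∂R/∂u = 3s - 8u - 5 = 0, so (s, u) = (3/5, -2/5).
The Hessian has R_{ss} = 2, R_{uu} = -8, R_{su} = 3, giving D = -25 < 0, so the point is a saddle point.
R(3/5, -2/5) = -6.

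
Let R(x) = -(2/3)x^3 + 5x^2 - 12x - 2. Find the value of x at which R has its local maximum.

Critical points: R'(x) = -2x^2 + 10x - 12 vanishes at x = 2, 3.
Second-derivative test with R''(x) = -4x + 10: R''(2) = 2 > 0 ⇒ local minimum; R''(3) = -2 < 0 ⇒ local maximum.
The local maximum is R(3) = -11.

3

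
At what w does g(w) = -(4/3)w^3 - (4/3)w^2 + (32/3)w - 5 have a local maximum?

4/3

g'(w) = -4w^2 - (8/3)w + 32/3 = 0 at w = -2, 4/3.
Since g''(w) = -8w - 8/3, we get g''(-2) = 40/3 > 0 ⇒ local minimum; g''(4/3) = -40/3 < 0 ⇒ local maximum.
Thus g has its local maximum at w = 4/3, with value 299/81.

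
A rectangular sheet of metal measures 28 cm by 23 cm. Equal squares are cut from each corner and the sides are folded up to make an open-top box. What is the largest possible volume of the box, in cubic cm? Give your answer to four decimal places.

With cut size x, the volume is V(x) = x(28 − 2x)(23 − 2x) for 0 < x < 11.5.
V'(x) = 12x^2 − 204x + 644. Setting V'(x) = 0 gives x ≈ 4.1892 (the root in (0, 11.5)).
V''(x) = 24x − 204 is negative there, so this is the maximum; V ≈ 1201.8781.

1201.8781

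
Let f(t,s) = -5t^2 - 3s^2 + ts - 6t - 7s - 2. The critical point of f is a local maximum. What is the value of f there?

∂f/∂t = -10t + s - 6 = 0 and ∂f/∂s = t - 6s - 7 = 0, so (t, s) = (-43/59, -76/59).
The Hessian has f_{tt} = -10, f_{ss} = -6, f_{ts} = 1, giving D = 59 > 0 with f_{tt} < 0, so the point is a local maximum.
f(-43/59, -76/59) = 277/59.

277/59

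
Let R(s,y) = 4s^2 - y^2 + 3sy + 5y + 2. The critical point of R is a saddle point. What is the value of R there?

6

∂R/∂s = 8s + 3y = 0 and ∂R/∂y = 3s - 2y + 5 = 0, so (s, y) = (-3/5, 8/5).
The Hessian has R_{ss} = 8, R_{yy} = -2, R_{sy} = 3, giving D = -25 < 0, so the point is a saddle point.
R(-3/5, 8/5) = 6.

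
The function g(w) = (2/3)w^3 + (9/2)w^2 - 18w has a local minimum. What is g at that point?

g'(w) = 2w^2 + 9w - 18. Setting g'(w) = 0 gives w ∈ {-6, 3/2}.
Second-derivative test with g''(w) = 4w + 9: g''(-6) = -15 < 0 ⇒ local maximum; g''(3/2) = 15 > 0 ⇒ local minimum.
The local minimum is g(3/2) = -117/8.

-117/8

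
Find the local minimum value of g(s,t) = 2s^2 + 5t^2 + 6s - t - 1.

-111/20

∂g/∂s = 4s + 6 = 0 and ∂g/∂t = 10t - 1 = 0, so (s, t) = (-3/2, 1/10).
The Hessian has g_{ss} = 4, g_{tt} = 10, g_{st} = 0, giving D = 40 > 0 with g_{ss} > 0, so the point is a local minimum.
g(-3/2, 1/10) = -111/20.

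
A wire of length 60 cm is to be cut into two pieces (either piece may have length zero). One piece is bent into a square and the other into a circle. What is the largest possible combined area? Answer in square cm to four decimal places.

286.4789

Let x be the length used for the square. Square side x/4; circle radius (60−x)/(2π).
A(x) = (x/4)² + π·((60−x)/(2π))² = x²/16 + (60−x)²/(4π) for 0 ≤ x ≤ 60. A'(x) = x/8 − (60−x)/(2π) = 0 gives x = 4·60/(π+4) ≈ 33.6059.
A'' > 0, so the interior critical point is a minimum; the maximum is at an endpoint. A(0) = 286.4789 and A(60) = 225.0000, so the largest area is 286.4789.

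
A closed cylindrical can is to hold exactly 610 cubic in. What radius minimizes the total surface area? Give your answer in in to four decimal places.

With radius r and height h, πr²h = 610 so h = 610/(πr²), and S(r) = 2πr² + 2πrh = 2πr² + 2·610/r.
S'(r) = 4πr − 2·610/r² = 0 ⇒ r³ = 610/(2π), so r ≈ 4.5960 and h = 2r ≈ 9.1921.
S''(r) = 4π + 4·610/r³ > 0, so this is the minimum; S ≈ 398.1693.

4.5960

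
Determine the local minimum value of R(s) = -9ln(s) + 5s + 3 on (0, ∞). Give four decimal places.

6.7099

R'(s) = -9/s + 5 = 0 gives s = 9/5.
R''(s) = 9/s², which is positive for s > 0, so this is a local minimum.
R(9/5) = -9·ln(9/5) + 9 + 3 ≈ 6.7099.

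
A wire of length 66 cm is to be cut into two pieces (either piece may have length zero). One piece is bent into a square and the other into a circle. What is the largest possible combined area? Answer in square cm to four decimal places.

Let x be the length used for the square. Square side x/4; circle radius (66−x)/(2π).
A(x) = (x/4)² + π·((66−x)/(2π))² = x²/16 + (66−x)²/(4π) for 0 ≤ x ≤ 66. A'(x) = x/8 − (66−x)/(2π) = 0 gives x = 4·66/(π+4) ≈ 36.9665.
A'' > 0, so the interior critical point is a minimum; the maximum is at an endpoint. A(0) = 346.6395 and A(66) = 272.2500, so the largest area is 346.6395.

346.6395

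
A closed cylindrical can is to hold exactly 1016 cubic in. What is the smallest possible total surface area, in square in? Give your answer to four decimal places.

559.4703

With radius r and height h, πr²h = 1016 so h = 1016/(πr²), and S(r) = 2πr² + 2πrh = 2πr² + 2·1016/r.
S'(r) = 4πr − 2·1016/r² = 0 ⇒ r³ = 1016/(2π), so r ≈ 5.4480 and h = 2r ≈ 10.8960.
S''(r) = 4π + 4·1016/r³ > 0, so this is the minimum; S ≈ 559.4703.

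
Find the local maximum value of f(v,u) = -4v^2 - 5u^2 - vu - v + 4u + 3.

∂f/∂v = -8v - u - 1 = 0 and ∂f/∂u = -v - 10u + 4 = 0, so (v, u) = (-14/79, 33/79).
The Hessian has f_{vv} = -8, f_{uu} = -10, f_{vu} = -1, giving D = 79 > 0 with f_{vv} < 0, so the point is a local maximum.
f(-14/79, 33/79) = 310/79.

310/79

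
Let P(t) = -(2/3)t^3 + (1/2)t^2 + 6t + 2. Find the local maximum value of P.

32/3

P'(t) = -2t^2 + t + 6. Setting P'(t) = 0 gives t ∈ {-3/2, 2}.
Since P''(t) = -4t + 1, we get P''(-3/2) = 7 > 0 ⇒ local minimum; P''(2) = -7 < 0 ⇒ local maximum.
So the local maximum value is P(2) = 32/3.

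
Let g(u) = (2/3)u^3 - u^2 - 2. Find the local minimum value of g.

-7/3

Critical points: g'(u) = 2u^2 - 2u vanishes at u = 0, 1.
g''(u) = 4u - 2. g''(0) = -2 < 0 ⇒ local maximum; g''(1) = 2 > 0 ⇒ local minimum.
Thus g has its local minimum at u = 1, with value -7/3.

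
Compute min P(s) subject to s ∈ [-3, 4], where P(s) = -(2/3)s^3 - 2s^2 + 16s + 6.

Differentiating, P'(s) = -2s^2 - 4s + 16; whose only zero in [-3, 4] is s = 2.
Compare values at every candidate in [-3, 4]: P(-3) = -42, P(2) = 74/3, P(4) = -14/3.
Hence the absolute minimum is -42 at s = -3.

-42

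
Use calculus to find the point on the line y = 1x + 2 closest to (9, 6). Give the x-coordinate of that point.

13/2

Minimize D(x)^2 = (x - 9)^2 + (x - 4)^2.
d/dx[D^2] = 2(x - 9) + 2·1·(x - 4) = 0 ⇒ x = 13/2.
Then y = 17/2 and the distance is √(25/2) ≈ 3.5355.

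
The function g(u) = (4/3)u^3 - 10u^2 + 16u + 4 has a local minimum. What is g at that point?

g'(u) = 4u^2 - 20u + 16. Setting g'(u) = 0 gives u ∈ {1, 4}.
g''(u) = 8u - 20. g''(1) = -12 < 0 ⇒ local maximum; g''(4) = 12 > 0 ⇒ local minimum.
So the local minimum value is g(4) = -20/3.

-20/3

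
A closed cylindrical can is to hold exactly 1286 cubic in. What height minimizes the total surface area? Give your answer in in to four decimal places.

With radius r and height h, πr²h = 1286 so h = 1286/(πr²), and S(r) = 2πr² + 2πrh = 2πr² + 2·1286/r.
S'(r) = 4πr − 2·1286/r² = 0 ⇒ r³ = 1286/(2π), so r ≈ 5.8932 and h = 2r ≈ 11.7865.
S''(r) = 4π + 4·1286/r³ > 0, so this is the minimum; S ≈ 654.6490.

11.7865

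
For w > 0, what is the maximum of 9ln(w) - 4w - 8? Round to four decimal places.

-9.7016

R'(w) = 9/w − 4 = 0 gives w = 9/4.
R''(w) = -9/w², which is negative for w > 0, so this is a local maximum.
R(9/4) = 9·ln(9/4) - 9 - 8 ≈ -9.7016.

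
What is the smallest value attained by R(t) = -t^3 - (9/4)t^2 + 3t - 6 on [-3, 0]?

Differentiating, R'(t) = -3t^2 - (9/2)t + 3; whose only zero in [-3, 0] is t = -2.
Compare values at every candidate in [-3, 0]: R(-3) = -33/4; R(-2) = -13; R(0) = -6.
Hence the absolute minimum is -13 at t = -2.

-13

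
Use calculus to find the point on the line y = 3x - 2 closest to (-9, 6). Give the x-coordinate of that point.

3/2

Minimize D(x)^2 = (x + 9)^2 + (3x - 8)^2.
d/dx[D^2] = 2(x + 9) + 2·3·(3x - 8) = 0 ⇒ x = 3/2.
Then y = 5/2 and the distance is √(245/2) ≈ 11.0680.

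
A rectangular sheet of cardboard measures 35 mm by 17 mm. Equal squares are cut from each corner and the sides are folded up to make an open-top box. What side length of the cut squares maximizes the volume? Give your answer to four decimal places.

With cut size x, the volume is V(x) = x(35 − 2x)(17 − 2x) for 0 < x < 8.5.
V'(x) = 12x^2 − 208x + 595. Setting V'(x) = 0 gives x ≈ 3.6142 (the root in (0, 8.5)).
V''(x) = 24x − 208 is negative there, so this is the maximum; V ≈ 980.7962.

3.6142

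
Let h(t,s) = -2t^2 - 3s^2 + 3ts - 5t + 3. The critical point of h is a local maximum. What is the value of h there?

∂h/∂t = -4t + 3s - 5 = 0 and ∂h/∂s = 3t - 6s = 0, so (t, s) = (-2, -1).
The Hessian has h_{tt} = -4, h_{ss} = -6, h_{ts} = 3, giving D = 15 > 0 with h_{tt} < 0, so the point is a local maximum.
h(-2, -1) = 8.

8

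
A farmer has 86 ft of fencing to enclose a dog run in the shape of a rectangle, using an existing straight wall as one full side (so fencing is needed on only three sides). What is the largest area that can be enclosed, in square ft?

Let the sides perpendicular to the wall have length x and the parallel side y, so 2x + y = 86 and the area is A = xy = x(86 − 2x).
A'(x) = 86 − 4x = 0 gives x = 43/2, and A''(x) = −4 < 0 confirms a maximum.
Then y = 86 − 2·43/2 = 43 and A = 1849/2.

1849/2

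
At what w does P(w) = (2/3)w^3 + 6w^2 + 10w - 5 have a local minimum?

Critical points: P'(w) = 2w^2 + 12w + 10 vanishes at w = -5, -1.
Since P''(w) = 4w + 12, we get P''(-5) = -8 < 0 ⇒ local maximum; P''(-1) = 8 > 0 ⇒ local minimum.
So the local minimum value is P(-1) = -29/3.

-1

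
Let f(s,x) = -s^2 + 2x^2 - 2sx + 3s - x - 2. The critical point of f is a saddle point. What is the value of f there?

∂f/∂s = -2s - 2x + 3 = 0 and ∂f/∂x = -2s + 4x - 1 = 0, so (s, x) = (5/6, 2/3).
The Hessian has f_{ss} = -2, f_{xx} = 4, f_{sx} = -2, giving D = -12 < 0, so the point is a saddle point.
f(5/6, 2/3) = -13/12.

-13/12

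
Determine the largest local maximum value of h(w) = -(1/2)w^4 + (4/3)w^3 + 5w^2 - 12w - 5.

61/3

h'(w) = -2w^3 + 4w^2 + 10w - 12. Setting h'(w) = 0 gives w ∈ {-2, 1, 3}.
Second-derivative test with h''(w) = -6w^2 + 8w + 10: h''(-2) = -30 < 0 ⇒ local maximum; h''(1) = 12 > 0 ⇒ local minimum; h''(3) = -20 < 0 ⇒ local maximum.
So the largest local maximum value is h(-2) = 61/3.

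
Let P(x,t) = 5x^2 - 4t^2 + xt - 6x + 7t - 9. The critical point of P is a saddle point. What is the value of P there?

-586/81

∂P/∂x = 10x + t - 6 = 0 and ∂P/∂t = x - 8t + 7 = 0, so (x, t) = (41/81, 76/81).
The Hessian has P_{xx} = 10, P_{tt} = -8, P_{xt} = 1, giving D = -81 < 0, so the point is a saddle point.
P(41/81, 76/81) = -586/81.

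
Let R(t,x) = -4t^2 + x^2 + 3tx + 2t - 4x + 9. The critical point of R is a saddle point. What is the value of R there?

189/25

∂R/∂t = -8t + 3x + 2 = 0 and ∂R/∂x = 3t + 2x - 4 = 0, so (t, x) = (16/25, 26/25).
The Hessian has R_{tt} = -8, R_{xx} = 2, R_{tx} = 3, giving D = -25 < 0, so the point is a saddle point.
R(16/25, 26/25) = 189/25.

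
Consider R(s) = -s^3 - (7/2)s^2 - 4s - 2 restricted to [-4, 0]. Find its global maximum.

22

R'(s) = -3s^2 - 7s - 4, which vanishes at s = -4/3 and s = -1.
Evaluating at the critical points and endpoints: R(-4) = 22, R(-4/3) = -14/27, R(-1) = -1/2, R(0) = -2.
The maximum over the interval is 22, attained at s = -4.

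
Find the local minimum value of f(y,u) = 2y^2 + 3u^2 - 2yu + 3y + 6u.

-27/4

∂f/∂y = 4y - 2u + 3 = 0 and ∂f/∂u = -2y + 6u + 6 = 0, so (y, u) = (-3/2, -3/2).
The Hessian has f_{yy} = 4, f_{uu} = 6, f_{yu} = -2, giving D = 20 > 0 with f_{yy} > 0, so the point is a local minimum.
f(-3/2, -3/2) = -27/4.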